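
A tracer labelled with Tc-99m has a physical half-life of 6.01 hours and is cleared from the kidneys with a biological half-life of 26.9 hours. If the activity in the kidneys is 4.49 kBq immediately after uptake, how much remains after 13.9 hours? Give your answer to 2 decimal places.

1/t_eff = 1/t_phys + 1/t_biol = 1/6.01 + 1/26.9 = 0.20356 per hour.
t_eff = 6.01 × 26.9 / (6.01 + 26.9) ≈ 4.9125 hours.
Remaining = 4.49 × (1/2)^(13.9/4.9125) = 4.49 × (1/2)^2.8295 ≈ 0.63164 kBq.

0.63 kBq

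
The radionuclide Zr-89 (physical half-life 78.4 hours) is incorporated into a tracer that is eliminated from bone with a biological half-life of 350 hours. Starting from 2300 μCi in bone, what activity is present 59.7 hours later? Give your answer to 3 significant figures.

1210 μCi

1/t_eff = 1/t_phys + 1/t_biol = 1/78.4 + 1/350 = 0.015612 per hour.
t_eff = 78.4 × 350 / (78.4 + 350) ≈ 64.052 hours.
Remaining = 2300 × (1/2)^(59.7/64.052) = 2300 × (1/2)^0.93205 ≈ 1205.5 μCi.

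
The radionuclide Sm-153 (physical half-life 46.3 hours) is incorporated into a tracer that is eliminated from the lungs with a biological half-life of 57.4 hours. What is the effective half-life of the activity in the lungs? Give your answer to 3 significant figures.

1/t_eff = 1/t_phys + 1/t_biol = 1/46.3 + 1/57.4 = 0.03902 per hour.
t_eff = 46.3 × 57.4 / (46.3 + 57.4) ≈ 25.628 hours.

25.6 hours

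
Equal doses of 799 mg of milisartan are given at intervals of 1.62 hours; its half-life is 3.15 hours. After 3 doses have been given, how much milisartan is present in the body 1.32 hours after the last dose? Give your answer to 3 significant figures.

1310 mg

The 3 doses were given 4.56, 2.94, 1.32 hours ago.
Total = 799·(1/2)^(4.56/3.15) + 799·(1/2)^(2.94/3.15) + 799·(1/2)^(1.32/3.15)
      = 292.93 + 418.39 + 597.59 ≈ 1308.9 mg.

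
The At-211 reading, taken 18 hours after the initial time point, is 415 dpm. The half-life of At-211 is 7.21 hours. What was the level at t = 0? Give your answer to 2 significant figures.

Number of half-lives elapsed: n = 18/7.21 ≈ 2.4965.
A₀ = A × 2^n = 415 × 2^2.4965 = 415 × 5.6433 ≈ 2342 dpm.

2300 dpm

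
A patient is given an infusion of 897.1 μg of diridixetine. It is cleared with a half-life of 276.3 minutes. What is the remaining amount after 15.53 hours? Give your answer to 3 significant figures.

86.6 μg

Convert the elapsed time: 15.53 hours = 931.8 minutes.
Number of half-lives: n = 931.8/276.3 ≈ 3.3724.
Remaining = 897.1 × (1/2)^3.3724 = 897.1 × 0.096561 ≈ 86.625 μg.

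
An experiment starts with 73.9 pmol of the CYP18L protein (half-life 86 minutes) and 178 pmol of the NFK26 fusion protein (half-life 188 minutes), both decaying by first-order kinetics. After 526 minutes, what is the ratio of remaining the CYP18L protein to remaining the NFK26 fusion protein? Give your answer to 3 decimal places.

CYP18L protein: 73.9 × (1/2)^(526/86) = 73.9 × (1/2)^6.1163 ≈ 1.0653 pmol.
NFK26 fusion protein: 178 × (1/2)^(526/188) = 178 × (1/2)^2.7979 ≈ 25.596 pmol.
Ratio ≈ 1.0653 / 25.596 ≈ 0.041618.

0.042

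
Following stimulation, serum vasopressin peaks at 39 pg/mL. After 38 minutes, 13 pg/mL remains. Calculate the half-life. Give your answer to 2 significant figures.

A/A₀ = 13/39 ≈ 0.33333.
n = log₂(3) ≈ 1.585 half-lives elapsed in 38 minutes.
t½ = 38/1.585 ≈ 23.975 minutes.

24 minutes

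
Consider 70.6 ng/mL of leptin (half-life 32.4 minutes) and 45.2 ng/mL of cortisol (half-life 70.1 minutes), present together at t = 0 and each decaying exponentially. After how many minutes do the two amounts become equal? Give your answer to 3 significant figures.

Set 70.6·(1/2)^(t/32.4) = 45.2·(1/2)^(t/70.1).
Taking log₂: log₂(70.6/45.2) = t·(1/32.4 − 1/70.1).
log₂(1.5619) = 0.64335; 1/32.4 − 1/70.1 = 0.016599.
t = 0.64335 / 0.016599 ≈ 38.758 minutes.

38.8 minutes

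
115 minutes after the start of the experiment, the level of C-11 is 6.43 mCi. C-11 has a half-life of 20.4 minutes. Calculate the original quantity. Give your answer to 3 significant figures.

Number of half-lives elapsed: n = 115/20.4 ≈ 5.6373.
A₀ = A × 2^n = 6.43 × 2^5.6373 = 6.43 × 49.772 ≈ 320.03 mCi.

320 mCi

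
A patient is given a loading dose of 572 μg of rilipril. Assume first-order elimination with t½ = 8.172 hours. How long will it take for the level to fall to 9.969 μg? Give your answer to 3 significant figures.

47.7 hours

Fraction remaining = 9.969/572 ≈ 0.017428.
n = log₂(572/9.969) = ln(57.378)/ln 2 ≈ 5.8424 half-lives.
t = n × t½ = 5.8424 × 8.172 ≈ 47.744 hours.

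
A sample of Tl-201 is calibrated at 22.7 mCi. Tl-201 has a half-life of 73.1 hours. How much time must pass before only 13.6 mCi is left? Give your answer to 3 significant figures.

54.0 hours

Fraction remaining = 13.6/22.7 ≈ 0.59912.
n = log₂(22.7/13.6) = ln(1.6691)/ln 2 ≈ 0.73909 half-lives.
t = n × t½ = 0.73909 × 73.1 ≈ 54.027 hours.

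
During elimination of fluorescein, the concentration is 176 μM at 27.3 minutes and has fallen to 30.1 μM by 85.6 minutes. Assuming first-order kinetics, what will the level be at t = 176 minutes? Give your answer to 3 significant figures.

Over Δt = 85.6 − 27.3 = 58.3 minutes, the level fell by a factor of 176/30.1 ≈ 5.8472.
n = log₂(5.8472) ≈ 2.5477 half-lives, so t½ = 58.3/2.5477 ≈ 22.883 minutes.
From t = 85.6 to t = 176: 30.1 × (1/2)^((176−85.6)/22.883) ≈ 1.9469 μM.

1.95 μM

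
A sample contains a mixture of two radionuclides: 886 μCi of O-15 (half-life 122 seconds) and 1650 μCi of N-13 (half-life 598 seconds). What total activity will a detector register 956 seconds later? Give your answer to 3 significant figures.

549 μCi

O-15: 886 × (1/2)^(956/122) = 886 × (1/2)^7.8361 ≈ 3.8774 μCi.
N-13: 1650 × (1/2)^(956/598) = 1650 × (1/2)^1.5987 ≈ 544.8 μCi.
Total = 3.8774 + 544.8 ≈ 548.68 μCi.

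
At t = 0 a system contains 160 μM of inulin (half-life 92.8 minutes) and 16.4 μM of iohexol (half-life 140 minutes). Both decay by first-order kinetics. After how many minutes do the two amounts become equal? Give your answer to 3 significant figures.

Set 160·(1/2)^(t/92.8) = 16.4·(1/2)^(t/140).
Taking log₂: log₂(160/16.4) = t·(1/92.8 − 1/140).
log₂(9.7561) = 3.2863; 1/92.8 − 1/140 = 0.003633.
t = 3.2863 / 0.003633 ≈ 904.57 minutes.

905 minutes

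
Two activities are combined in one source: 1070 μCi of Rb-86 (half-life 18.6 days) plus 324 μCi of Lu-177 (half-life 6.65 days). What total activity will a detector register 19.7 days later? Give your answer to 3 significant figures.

Rb-86: 1070 × (1/2)^(19.7/18.6) = 1070 × (1/2)^1.0591 ≈ 513.51 μCi.
Lu-177: 324 × (1/2)^(19.7/6.65) = 324 × (1/2)^2.9624 ≈ 41.569 μCi.
Total = 513.51 + 41.569 ≈ 555.08 μCi.

555 μCi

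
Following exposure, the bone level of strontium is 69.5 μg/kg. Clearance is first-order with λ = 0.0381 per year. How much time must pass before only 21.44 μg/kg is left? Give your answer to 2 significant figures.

t½ = ln 2 / λ = 0.69315 / 0.0381 ≈ 18.193 years.
Fraction remaining = 21.44/69.5 ≈ 0.30849.
n = log₂(69.5/21.44) = ln(3.2416)/ln 2 ≈ 1.6967 half-lives.
t = n × t½ = 1.6967 × 18.193 ≈ 30.868 years.

31 years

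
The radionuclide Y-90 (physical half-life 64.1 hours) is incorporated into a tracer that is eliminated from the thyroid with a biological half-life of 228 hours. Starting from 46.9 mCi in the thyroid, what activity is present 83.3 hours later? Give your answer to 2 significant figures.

15 mCi

1/t_eff = 1/t_phys + 1/t_biol = 1/64.1 + 1/228 = 0.019987 per hour.
t_eff = 64.1 × 228 / (64.1 + 228) ≈ 50.034 hours.
Remaining = 46.9 × (1/2)^(83.3/50.034) = 46.9 × (1/2)^1.6649 ≈ 14.791 mCi.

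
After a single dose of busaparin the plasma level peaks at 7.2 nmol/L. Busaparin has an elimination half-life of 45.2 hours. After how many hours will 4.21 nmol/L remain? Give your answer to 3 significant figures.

Fraction remaining = 4.21/7.2 ≈ 0.58472.
n = log₂(7.2/4.21) = ln(1.7102)/ln 2 ≈ 0.77418 half-lives.
t = n × t½ = 0.77418 × 45.2 ≈ 34.993 hours.

35.0 hours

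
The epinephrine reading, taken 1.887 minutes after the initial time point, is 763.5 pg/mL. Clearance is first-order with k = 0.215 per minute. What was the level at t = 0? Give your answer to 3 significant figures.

1150 pg/mL

t½ = ln 2 / k = 0.69315 / 0.215 ≈ 3.2239 minutes.
Number of half-lives elapsed: n = 1.887/3.2239 ≈ 0.58531.
A₀ = A × 2^n = 763.5 × 2^0.58531 = 763.5 × 1.5004 ≈ 1145.5 pg/mL.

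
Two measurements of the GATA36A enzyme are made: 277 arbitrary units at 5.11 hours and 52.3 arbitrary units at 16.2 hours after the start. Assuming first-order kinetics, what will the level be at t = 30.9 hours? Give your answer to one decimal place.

5.7 arbitrary units

Over Δt = 16.2 − 5.11 = 11.09 hours, the level fell by a factor of 277/52.3 ≈ 5.2964.
n = log₂(5.2964) ≈ 2.405 half-lives, so t½ = 11.09/2.405 ≈ 4.6112 hours.
From t = 16.2 to t = 30.9: 52.3 × (1/2)^((30.9−16.2)/4.6112) ≈ 5.7393 arbitrary units.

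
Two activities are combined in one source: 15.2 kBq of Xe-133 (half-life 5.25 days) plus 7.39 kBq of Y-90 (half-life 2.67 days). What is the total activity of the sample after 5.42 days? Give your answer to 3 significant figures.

9.24 kBq

Xe-133: 15.2 × (1/2)^(5.42/5.25) = 15.2 × (1/2)^1.0324 ≈ 7.4313 kBq.
Y-90: 7.39 × (1/2)^(5.42/2.67) = 7.39 × (1/2)^2.03 ≈ 1.8095 kBq.
Total = 7.4313 + 1.8095 ≈ 9.2408 kBq.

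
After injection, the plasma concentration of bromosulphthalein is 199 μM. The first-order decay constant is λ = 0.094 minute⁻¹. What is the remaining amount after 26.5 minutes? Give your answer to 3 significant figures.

t½ = ln 2 / λ = 0.69315 / 0.094 ≈ 7.3739 minutes.
Number of half-lives: n = 26.5/7.3739 ≈ 3.5938.
Remaining = 199 × (1/2)^3.5938 = 199 × 0.082827 ≈ 16.483 μM.

16.5 μM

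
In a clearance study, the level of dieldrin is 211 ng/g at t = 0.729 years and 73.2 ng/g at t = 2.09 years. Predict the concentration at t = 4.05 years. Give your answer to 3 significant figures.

Over Δt = 2.09 − 0.729 = 1.361 years, the level fell by a factor of 211/73.2 ≈ 2.8825.
n = log₂(2.8825) ≈ 1.5273 half-lives, so t½ = 1.361/1.5273 ≈ 0.8911 years.
From t = 2.09 to t = 4.05: 73.2 × (1/2)^((4.05−2.09)/0.8911) ≈ 15.936 ng/g.

15.9 ng/g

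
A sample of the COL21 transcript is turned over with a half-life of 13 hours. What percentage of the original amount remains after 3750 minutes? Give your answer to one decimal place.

3750 minutes = 62.5 hours.
n = 62.5/13 ≈ 4.8077 half-lives.
Fraction remaining = (1/2)^4.8077 ≈ 0.035706, i.e. 3.5706%.

3.6%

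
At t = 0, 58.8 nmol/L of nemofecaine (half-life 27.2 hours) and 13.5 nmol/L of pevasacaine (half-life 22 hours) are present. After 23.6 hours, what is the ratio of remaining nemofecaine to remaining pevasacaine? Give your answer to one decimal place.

nemofecaine: 58.8 × (1/2)^(23.6/27.2) = 58.8 × (1/2)^0.86765 ≈ 32.225 nmol/L.
pevasacaine: 13.5 × (1/2)^(23.6/22) = 13.5 × (1/2)^1.0727 ≈ 6.4182 nmol/L.
Ratio ≈ 32.225 / 6.4182 ≈ 5.0209.

5.0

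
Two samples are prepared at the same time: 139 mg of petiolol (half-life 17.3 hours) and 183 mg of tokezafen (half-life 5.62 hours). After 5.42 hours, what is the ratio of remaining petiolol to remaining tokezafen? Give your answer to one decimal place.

1.2

petiolol: 139 × (1/2)^(5.42/17.3) = 139 × (1/2)^0.31329 ≈ 111.87 mg.
tokezafen: 183 × (1/2)^(5.42/5.62) = 183 × (1/2)^0.96441 ≈ 93.785 mg.
Ratio ≈ 111.87 / 93.785 ≈ 1.1928.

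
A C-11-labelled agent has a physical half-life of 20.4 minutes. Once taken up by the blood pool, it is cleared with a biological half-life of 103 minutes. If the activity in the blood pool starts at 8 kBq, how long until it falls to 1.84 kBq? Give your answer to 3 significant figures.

1/t_eff = 1/t_phys + 1/t_biol = 1/20.4 + 1/103 = 0.058728 per minute.
t_eff = 20.4 × 103 / (20.4 + 103) ≈ 17.028 minutes.
n = log₂(8/1.84) ≈ 2.1203; t = 2.1203 × 17.028 ≈ 36.103 minutes.

36.1 minutes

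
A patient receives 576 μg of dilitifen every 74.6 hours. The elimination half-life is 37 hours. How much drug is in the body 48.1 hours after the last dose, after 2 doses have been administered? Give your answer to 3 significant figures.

292 μg

The 2 doses were given 122.7, 48.1 hours ago.
Total = 576·(1/2)^(122.7/37) + 576·(1/2)^(48.1/37)
      = 57.829 + 233.93 ≈ 291.76 μg.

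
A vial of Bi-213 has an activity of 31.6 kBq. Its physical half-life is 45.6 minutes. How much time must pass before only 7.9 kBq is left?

91.2 minutes

7.9/31.6 = 1/4, so 2 half-lives have elapsed.
t = 2 × 45.6 = 91.2 minutes.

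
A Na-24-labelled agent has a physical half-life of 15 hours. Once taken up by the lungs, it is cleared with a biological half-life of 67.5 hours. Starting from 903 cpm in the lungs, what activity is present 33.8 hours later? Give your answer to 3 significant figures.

134 cpm

1/t_eff = 1/t_phys + 1/t_biol = 1/15 + 1/67.5 = 0.081481 per hour.
t_eff = 15 × 67.5 / (15 + 67.5) ≈ 12.273 hours.
Remaining = 903 × (1/2)^(33.8/12.273) = 903 × (1/2)^2.7541 ≈ 133.85 cpm.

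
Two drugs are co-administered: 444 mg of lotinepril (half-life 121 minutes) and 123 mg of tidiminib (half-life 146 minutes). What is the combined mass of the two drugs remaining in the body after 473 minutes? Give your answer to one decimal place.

lotinepril: 444 × (1/2)^(473/121) = 444 × (1/2)^3.9091 ≈ 29.555 mg.
tidiminib: 123 × (1/2)^(473/146) = 123 × (1/2)^3.2397 ≈ 13.021 mg.
Total = 29.555 + 13.021 ≈ 42.576 mg.

42.6 mg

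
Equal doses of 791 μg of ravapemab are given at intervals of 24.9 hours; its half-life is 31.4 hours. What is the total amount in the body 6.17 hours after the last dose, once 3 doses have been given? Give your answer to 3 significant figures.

The 3 doses were given 55.97, 31.07, 6.17 hours ago.
Total = 791·(1/2)^(55.97/31.4) + 791·(1/2)^(31.07/31.4) + 791·(1/2)^(6.17/31.4)
      = 229.93 + 398.39 + 690.28 ≈ 1318.6 μg.

1320 μg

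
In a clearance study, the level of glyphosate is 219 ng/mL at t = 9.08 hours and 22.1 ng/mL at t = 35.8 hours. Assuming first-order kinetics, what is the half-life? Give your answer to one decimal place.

Over Δt = 35.8 − 9.08 = 26.72 hours, the level fell by a factor of 219/22.1 ≈ 9.9095.
n = log₂(9.9095) ≈ 3.3088 half-lives, so t½ = 26.72/3.3088 ≈ 8.0754 hours.

8.1 hours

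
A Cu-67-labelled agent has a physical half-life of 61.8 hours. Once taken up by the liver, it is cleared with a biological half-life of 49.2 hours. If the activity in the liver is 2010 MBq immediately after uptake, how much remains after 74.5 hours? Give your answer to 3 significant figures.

1/t_eff = 1/t_phys + 1/t_biol = 1/61.8 + 1/49.2 = 0.036506 per hour.
t_eff = 61.8 × 49.2 / (61.8 + 49.2) ≈ 27.392 hours.
Remaining = 2010 × (1/2)^(74.5/27.392) = 2010 × (1/2)^2.7197 ≈ 305.12 MBq.

305 MBq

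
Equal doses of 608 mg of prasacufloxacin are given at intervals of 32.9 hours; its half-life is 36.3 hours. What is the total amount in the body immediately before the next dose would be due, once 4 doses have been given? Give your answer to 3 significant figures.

639 mg

The 4 doses were given 131.6, 98.7, 65.8, 32.9 hours ago.
Total = 608·(1/2)^(131.6/36.3) + 608·(1/2)^(98.7/36.3) + 608·(1/2)^(65.8/36.3) + 608·(1/2)^(32.9/36.3)
      = 49.268 + 92.342 + 173.08 + 324.39 ≈ 639.08 mg.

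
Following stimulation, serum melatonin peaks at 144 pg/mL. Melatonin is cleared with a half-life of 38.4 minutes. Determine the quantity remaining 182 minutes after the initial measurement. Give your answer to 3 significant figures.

Number of half-lives: n = 182/38.4 ≈ 4.7396.
Remaining = 144 × (1/2)^4.7396 = 144 × 0.037432 ≈ 5.3902 pg/mL.

5.39 pg/mL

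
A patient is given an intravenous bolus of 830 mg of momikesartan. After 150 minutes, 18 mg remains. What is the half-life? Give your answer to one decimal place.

A/A₀ = 18/830 ≈ 0.021687.
n = log₂(46.111) ≈ 5.527 half-lives elapsed in 150 minutes.
t½ = 150/5.527 ≈ 27.139 minutes.

27.1 minutes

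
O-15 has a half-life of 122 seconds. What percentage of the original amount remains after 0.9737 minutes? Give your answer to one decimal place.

71.8%

0.9737 minutes = 58.422 seconds.
n = 58.422/122 ≈ 0.47887 half-lives.
Fraction remaining = (1/2)^0.47887 ≈ 0.71754, i.e. 71.754%.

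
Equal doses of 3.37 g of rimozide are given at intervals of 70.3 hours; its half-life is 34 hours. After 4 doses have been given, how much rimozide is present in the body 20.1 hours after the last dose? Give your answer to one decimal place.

2.9 g

The 4 doses were given 231, 160.7, 90.4, 20.1 hours ago.
Total = 3.37·(1/2)^(231/34) + 3.37·(1/2)^(160.7/34) + 3.37·(1/2)^(90.4/34) + 3.37·(1/2)^(20.1/34)
      = 0.030367 + 0.1273 + 0.53363 + 2.237 ≈ 2.9283 g.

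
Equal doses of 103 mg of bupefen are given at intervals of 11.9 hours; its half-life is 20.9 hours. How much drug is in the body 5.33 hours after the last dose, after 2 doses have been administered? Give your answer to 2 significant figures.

140 mg

The 2 doses were given 17.23, 5.33 hours ago.
Total = 103·(1/2)^(17.23/20.9) + 103·(1/2)^(5.33/20.9)
      = 58.166 + 86.311 ≈ 144.48 mg.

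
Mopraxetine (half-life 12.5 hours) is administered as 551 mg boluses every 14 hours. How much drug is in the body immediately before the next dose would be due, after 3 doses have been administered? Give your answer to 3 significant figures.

The 3 doses were given 42, 28, 14 hours ago.
Total = 551·(1/2)^(42/12.5) + 551·(1/2)^(28/12.5) + 551·(1/2)^(14/12.5)
      = 53.665 + 116.64 + 253.51 ≈ 423.82 mg.

424 mg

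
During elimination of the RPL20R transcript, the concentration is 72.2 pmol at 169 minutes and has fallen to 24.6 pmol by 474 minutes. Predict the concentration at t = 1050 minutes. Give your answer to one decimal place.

Over Δt = 474 − 169 = 305 minutes, the level fell by a factor of 72.2/24.6 ≈ 2.935.
n = log₂(2.935) ≈ 1.5533 half-lives, so t½ = 305/1.5533 ≈ 196.35 minutes.
From t = 474 to t = 1050: 24.6 × (1/2)^((1050−474)/196.35) ≈ 3.22 pmol.

3.2 pmol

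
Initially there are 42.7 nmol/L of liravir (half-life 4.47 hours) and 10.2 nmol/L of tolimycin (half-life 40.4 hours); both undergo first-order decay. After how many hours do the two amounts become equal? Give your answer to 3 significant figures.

10.4 hours

Set 42.7·(1/2)^(t/4.47) = 10.2·(1/2)^(t/40.4).
Taking log₂: log₂(42.7/10.2) = t·(1/4.47 − 1/40.4).
log₂(4.1863) = 2.0657; 1/4.47 − 1/40.4 = 0.19896.
t = 2.0657 / 0.19896 ≈ 10.382 hours.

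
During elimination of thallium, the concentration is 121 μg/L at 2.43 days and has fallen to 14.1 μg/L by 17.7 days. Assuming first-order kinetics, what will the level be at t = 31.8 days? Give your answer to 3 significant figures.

1.94 μg/L

Over Δt = 17.7 − 2.43 = 15.27 days, the level fell by a factor of 121/14.1 ≈ 8.5816.
n = log₂(8.5816) ≈ 3.1012 half-lives, so t½ = 15.27/3.1012 ≈ 4.9238 days.
From t = 17.7 to t = 31.8: 14.1 × (1/2)^((31.8−17.7)/4.9238) ≈ 1.9372 μg/L.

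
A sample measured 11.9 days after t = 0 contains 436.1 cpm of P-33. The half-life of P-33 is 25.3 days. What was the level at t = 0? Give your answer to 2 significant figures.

600 cpm

Number of half-lives elapsed: n = 11.9/25.3 ≈ 0.47036.
A₀ = A × 2^n = 436.1 × 2^0.47036 = 436.1 × 1.3855 ≈ 604.2 cpm.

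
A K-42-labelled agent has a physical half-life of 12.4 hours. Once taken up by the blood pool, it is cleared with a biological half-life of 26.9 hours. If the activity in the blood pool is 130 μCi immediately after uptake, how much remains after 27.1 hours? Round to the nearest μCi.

14 μCi

1/t_eff = 1/t_phys + 1/t_biol = 1/12.4 + 1/26.9 = 0.11782 per hour.
t_eff = 12.4 × 26.9 / (12.4 + 26.9) ≈ 8.4875 hours.
Remaining = 130 × (1/2)^(27.1/8.4875) = 130 × (1/2)^3.1929 ≈ 14.216 μCi.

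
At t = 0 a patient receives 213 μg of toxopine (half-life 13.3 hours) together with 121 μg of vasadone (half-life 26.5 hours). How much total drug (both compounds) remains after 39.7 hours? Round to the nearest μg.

toxopine: 213 × (1/2)^(39.7/13.3) = 213 × (1/2)^2.985 ≈ 26.904 μg.
vasadone: 121 × (1/2)^(39.7/26.5) = 121 × (1/2)^1.4981 ≈ 42.836 μg.
Total = 26.904 + 42.836 ≈ 69.74 μg.

70 μg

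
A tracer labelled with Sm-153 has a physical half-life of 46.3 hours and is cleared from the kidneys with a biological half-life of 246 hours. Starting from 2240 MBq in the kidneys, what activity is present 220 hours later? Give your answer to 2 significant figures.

45 MBq

1/t_eff = 1/t_phys + 1/t_biol = 1/46.3 + 1/246 = 0.025663 per hour.
t_eff = 46.3 × 246 / (46.3 + 246) ≈ 38.966 hours.
Remaining = 2240 × (1/2)^(220/38.966) = 2240 × (1/2)^5.6459 ≈ 44.736 MBq.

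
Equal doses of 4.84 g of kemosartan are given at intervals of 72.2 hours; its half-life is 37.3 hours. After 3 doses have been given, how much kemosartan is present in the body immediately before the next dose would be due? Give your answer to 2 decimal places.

1.68 g

The 3 doses were given 216.6, 144.4, 72.2 hours ago.
Total = 4.84·(1/2)^(216.6/37.3) + 4.84·(1/2)^(144.4/37.3) + 4.84·(1/2)^(72.2/37.3)
      = 0.086452 + 0.33072 + 1.2652 ≈ 1.6824 g.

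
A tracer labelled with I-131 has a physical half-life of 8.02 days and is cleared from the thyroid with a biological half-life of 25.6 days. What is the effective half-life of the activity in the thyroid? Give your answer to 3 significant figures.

1/t_eff = 1/t_phys + 1/t_biol = 1/8.02 + 1/25.6 = 0.16375 per day.
t_eff = 8.02 × 25.6 / (8.02 + 25.6) ≈ 6.1068 days.

6.11 days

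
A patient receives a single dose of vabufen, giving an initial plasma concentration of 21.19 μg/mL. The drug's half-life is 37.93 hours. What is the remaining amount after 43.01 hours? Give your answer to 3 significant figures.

9.66 μg/mL

Number of half-lives: n = 43.01/37.93 ≈ 1.1339.
Remaining = 21.19 × (1/2)^1.1339 = 21.19 × 0.45567 ≈ 9.6557 μg/mL.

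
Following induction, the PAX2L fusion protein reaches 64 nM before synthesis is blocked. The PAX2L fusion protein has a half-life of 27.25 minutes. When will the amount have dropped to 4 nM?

4/64 = 1/16, so 4 half-lives have elapsed.
t = 4 × 27.25 = 109 minutes.

109 minutes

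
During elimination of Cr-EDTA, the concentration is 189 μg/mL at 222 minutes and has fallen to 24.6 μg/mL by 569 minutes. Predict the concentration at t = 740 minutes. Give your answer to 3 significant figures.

Over Δt = 569 − 222 = 347 minutes, the level fell by a factor of 189/24.6 ≈ 7.6829.
n = log₂(7.6829) ≈ 2.9417 half-lives, so t½ = 347/2.9417 ≈ 117.96 minutes.
From t = 569 to t = 740: 24.6 × (1/2)^((740−569)/117.96) ≈ 9.0064 μg/mL.

9.01 μg/mL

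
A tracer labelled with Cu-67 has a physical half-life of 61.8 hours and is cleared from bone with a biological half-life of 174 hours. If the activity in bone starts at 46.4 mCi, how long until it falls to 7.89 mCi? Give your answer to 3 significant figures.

1/t_eff = 1/t_phys + 1/t_biol = 1/61.8 + 1/174 = 0.021928 per hour.
t_eff = 61.8 × 174 / (61.8 + 174) ≈ 45.603 hours.
n = log₂(46.4/7.89) ≈ 2.556; t = 2.556 × 45.603 ≈ 116.56 hours.

117 hours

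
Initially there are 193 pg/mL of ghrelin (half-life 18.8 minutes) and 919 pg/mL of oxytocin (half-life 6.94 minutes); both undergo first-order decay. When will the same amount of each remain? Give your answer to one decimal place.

24.8 minutes

Set 193·(1/2)^(t/18.8) = 919·(1/2)^(t/6.94).
Taking log₂: log₂(193/919) = t·(1/18.8 − 1/6.94).
log₂(0.21001) = -2.2515; 1/18.8 − 1/6.94 = -0.090901.
t = -2.2515 / -0.090901 ≈ 24.768 minutes.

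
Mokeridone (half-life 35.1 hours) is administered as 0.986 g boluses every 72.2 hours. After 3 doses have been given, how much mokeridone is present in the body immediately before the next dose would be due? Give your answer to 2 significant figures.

The 3 doses were given 216.6, 144.4, 72.2 hours ago.
Total = 0.986·(1/2)^(216.6/35.1) + 0.986·(1/2)^(144.4/35.1) + 0.986·(1/2)^(72.2/35.1)
      = 0.013685 + 0.056944 + 0.23695 ≈ 0.30758 g.

0.31 g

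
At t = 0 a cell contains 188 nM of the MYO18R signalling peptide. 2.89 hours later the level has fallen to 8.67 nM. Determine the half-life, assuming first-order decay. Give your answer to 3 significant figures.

A/A₀ = 8.67/188 ≈ 0.046117.
n = log₂(21.684) ≈ 4.4386 half-lives elapsed in 2.89 hours.
t½ = 2.89/4.4386 ≈ 0.65111 hours.

0.651 hours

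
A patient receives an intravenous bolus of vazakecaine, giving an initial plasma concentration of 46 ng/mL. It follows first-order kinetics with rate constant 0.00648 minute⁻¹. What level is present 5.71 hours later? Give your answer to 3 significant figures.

5.00 ng/mL

t½ = ln 2 / λ = 0.69315 / 0.00648 ≈ 106.97 minutes.
Convert the elapsed time: 5.71 hours = 342.6 minutes.
Number of half-lives: n = 342.6/106.97 ≈ 3.2029.
Remaining = 46 × (1/2)^3.2029 = 46 × 0.1086 ≈ 4.9958 ng/mL.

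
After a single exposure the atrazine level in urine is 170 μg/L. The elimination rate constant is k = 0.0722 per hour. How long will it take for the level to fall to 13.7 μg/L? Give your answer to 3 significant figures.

t½ = ln 2 / k = 0.69315 / 0.0722 ≈ 9.6004 hours.
Fraction remaining = 13.7/170 ≈ 0.080588.
n = log₂(170/13.7) = ln(12.409)/ln 2 ≈ 3.6333 half-lives.
t = n × t½ = 3.6333 × 9.6004 ≈ 34.881 hours.

34.9 hours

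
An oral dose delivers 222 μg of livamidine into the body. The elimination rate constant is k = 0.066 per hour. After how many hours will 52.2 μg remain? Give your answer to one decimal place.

t½ = ln 2 / k = 0.69315 / 0.066 ≈ 10.502 hours.
Fraction remaining = 52.2/222 ≈ 0.23514.
n = log₂(222/52.2) = ln(4.2529)/ln 2 ≈ 2.0884 half-lives.
t = n × t½ = 2.0884 × 10.502 ≈ 21.933 hours.

21.9 hours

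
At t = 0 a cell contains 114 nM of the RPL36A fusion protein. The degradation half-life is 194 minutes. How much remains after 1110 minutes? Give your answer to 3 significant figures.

2.16 nM

Number of half-lives: n = 1110/194 ≈ 5.7216.
Remaining = 114 × (1/2)^5.7216 = 114 × 0.01895 ≈ 2.1603 nM.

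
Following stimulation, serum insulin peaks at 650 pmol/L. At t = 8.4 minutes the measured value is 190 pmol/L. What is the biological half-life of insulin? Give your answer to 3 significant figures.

4.73 minutes

A/A₀ = 190/650 ≈ 0.29231.
n = log₂(3.4211) ≈ 1.7744 half-lives elapsed in 8.4 minutes.
t½ = 8.4/1.7744 ≈ 4.7339 minutes.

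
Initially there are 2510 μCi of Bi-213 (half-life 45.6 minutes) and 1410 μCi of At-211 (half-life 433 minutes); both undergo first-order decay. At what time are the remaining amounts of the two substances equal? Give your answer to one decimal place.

42.4 minutes

Set 2510·(1/2)^(t/45.6) = 1410·(1/2)^(t/433).
Taking log₂: log₂(2510/1410) = t·(1/45.6 − 1/433).
log₂(1.7801) = 0.83199; 1/45.6 − 1/433 = 0.01962.
t = 0.83199 / 0.01962 ≈ 42.405 minutes.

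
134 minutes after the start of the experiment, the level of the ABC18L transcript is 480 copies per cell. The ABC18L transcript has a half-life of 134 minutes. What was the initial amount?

960 copies per cell

Number of half-lives elapsed: n = 134/134 ≈ 1.
A₀ = A × 2^n = 480 × 2^1 = 480 × 2 ≈ 960 copies per cell.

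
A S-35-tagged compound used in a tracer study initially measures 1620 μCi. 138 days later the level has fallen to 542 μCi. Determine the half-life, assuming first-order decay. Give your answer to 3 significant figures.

87.4 days

A/A₀ = 542/1620 ≈ 0.33457.
n = log₂(2.9889) ≈ 1.5796 half-lives elapsed in 138 days.
t½ = 138/1.5796 ≈ 87.362 days.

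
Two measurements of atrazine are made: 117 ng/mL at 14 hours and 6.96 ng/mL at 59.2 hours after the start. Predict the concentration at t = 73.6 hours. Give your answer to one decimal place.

Over Δt = 59.2 − 14 = 45.2 hours, the level fell by a factor of 117/6.96 ≈ 16.81.
n = log₂(16.81) ≈ 4.0713 half-lives, so t½ = 45.2/4.0713 ≈ 11.102 hours.
From t = 59.2 to t = 73.6: 6.96 × (1/2)^((73.6−59.2)/11.102) ≈ 2.8324 ng/mL.

2.8 ng/mL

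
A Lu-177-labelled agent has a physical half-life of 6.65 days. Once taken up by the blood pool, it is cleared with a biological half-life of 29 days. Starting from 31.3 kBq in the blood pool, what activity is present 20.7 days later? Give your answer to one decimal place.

1/t_eff = 1/t_phys + 1/t_biol = 1/6.65 + 1/29 = 0.18486 per day.
t_eff = 6.65 × 29 / (6.65 + 29) ≈ 5.4095 days.
Remaining = 31.3 × (1/2)^(20.7/5.4095) = 31.3 × (1/2)^3.8266 ≈ 2.2061 kBq.

2.2 kBq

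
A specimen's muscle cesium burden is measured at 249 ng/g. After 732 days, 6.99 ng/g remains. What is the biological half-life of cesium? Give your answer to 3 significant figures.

A/A₀ = 6.99/249 ≈ 0.028072.
n = log₂(35.622) ≈ 5.1547 half-lives elapsed in 732 days.
t½ = 732/5.1547 ≈ 142.01 days.

142 days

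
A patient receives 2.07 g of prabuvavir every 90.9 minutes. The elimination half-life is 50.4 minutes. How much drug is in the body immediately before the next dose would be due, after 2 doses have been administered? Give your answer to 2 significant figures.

The 2 doses were given 181.8, 90.9 minutes ago.
Total = 2.07·(1/2)^(181.8/50.4) + 2.07·(1/2)^(90.9/50.4)
      = 0.16987 + 0.59298 ≈ 0.76285 g.

0.76 g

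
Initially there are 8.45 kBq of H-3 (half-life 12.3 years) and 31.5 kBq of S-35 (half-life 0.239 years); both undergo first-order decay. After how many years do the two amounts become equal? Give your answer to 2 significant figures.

0.46 years

Set 8.45·(1/2)^(t/12.3) = 31.5·(1/2)^(t/0.239).
Taking log₂: log₂(8.45/31.5) = t·(1/12.3 − 1/0.239).
log₂(0.26825) = -1.8983; 1/12.3 − 1/0.239 = -4.1028.
t = -1.8983 / -4.1028 ≈ 0.46269 years.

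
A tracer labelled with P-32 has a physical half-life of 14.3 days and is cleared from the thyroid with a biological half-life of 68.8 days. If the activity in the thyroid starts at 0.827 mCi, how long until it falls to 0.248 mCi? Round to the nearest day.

1/t_eff = 1/t_phys + 1/t_biol = 1/14.3 + 1/68.8 = 0.084465 per day.
t_eff = 14.3 × 68.8 / (14.3 + 68.8) ≈ 11.839 days.
n = log₂(0.827/0.248) ≈ 1.7375; t = 1.7375 × 11.839 ≈ 20.571 days.

21 days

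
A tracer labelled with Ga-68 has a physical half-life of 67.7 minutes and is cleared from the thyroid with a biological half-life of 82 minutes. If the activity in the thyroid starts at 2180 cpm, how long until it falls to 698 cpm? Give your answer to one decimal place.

1/t_eff = 1/t_phys + 1/t_biol = 1/67.7 + 1/82 = 0.026966 per minute.
t_eff = 67.7 × 82 / (67.7 + 82) ≈ 37.084 minutes.
n = log₂(2180/698) ≈ 1.643; t = 1.643 × 37.084 ≈ 60.929 minutes.

60.9 minutes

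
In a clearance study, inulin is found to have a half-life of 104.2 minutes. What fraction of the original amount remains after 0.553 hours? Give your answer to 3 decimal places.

0.802

0.553 hours = 33.18 minutes.
n = 33.18/104.2 ≈ 0.31843 half-lives.
Fraction remaining = (1/2)^0.31843 ≈ 0.80194.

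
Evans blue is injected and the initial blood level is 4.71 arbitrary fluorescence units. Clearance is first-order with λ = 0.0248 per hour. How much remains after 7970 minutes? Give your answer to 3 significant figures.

0.175 arbitrary fluorescence units

t½ = ln 2 / λ = 0.69315 / 0.0248 ≈ 27.949 hours.
Convert the elapsed time: 7970 minutes = 132.833 hours.
Number of half-lives: n = 132.833/27.949 ≈ 4.7526.
Remaining = 4.71 × (1/2)^4.7526 = 4.71 × 0.037095 ≈ 0.17472 arbitrary fluorescence units.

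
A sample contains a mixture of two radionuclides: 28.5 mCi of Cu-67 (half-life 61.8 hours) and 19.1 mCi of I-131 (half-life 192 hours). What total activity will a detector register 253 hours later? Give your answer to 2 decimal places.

Cu-67: 28.5 × (1/2)^(253/61.8) = 28.5 × (1/2)^4.0939 ≈ 1.6691 mCi.
I-131: 19.1 × (1/2)^(253/192) = 19.1 × (1/2)^1.3177 ≈ 7.6624 mCi.
Total = 1.6691 + 7.6624 ≈ 9.3314 mCi.

9.33 mCi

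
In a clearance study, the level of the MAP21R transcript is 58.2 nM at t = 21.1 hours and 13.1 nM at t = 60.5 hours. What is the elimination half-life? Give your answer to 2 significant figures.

Over Δt = 60.5 − 21.1 = 39.4 hours, the level fell by a factor of 58.2/13.1 ≈ 4.4427.
n = log₂(4.4427) ≈ 2.1515 half-lives, so t½ = 39.4/2.1515 ≈ 18.313 hours.

18 hours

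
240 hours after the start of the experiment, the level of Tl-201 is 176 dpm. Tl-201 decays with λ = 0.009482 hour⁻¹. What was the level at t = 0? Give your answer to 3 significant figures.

1710 dpm

t½ = ln 2 / λ = 0.69315 / 0.009482 ≈ 73.101 hours.
Number of half-lives elapsed: n = 240/73.101 ≈ 3.2831.
A₀ = A × 2^n = 176 × 2^3.2831 = 176 × 9.7345 ≈ 1713.3 dpm.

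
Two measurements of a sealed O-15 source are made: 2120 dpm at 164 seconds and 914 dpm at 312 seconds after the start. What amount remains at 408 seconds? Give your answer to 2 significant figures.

Over Δt = 312 − 164 = 148 seconds, the level fell by a factor of 2120/914 ≈ 2.3195.
n = log₂(2.3195) ≈ 1.2138 half-lives, so t½ = 148/1.2138 ≈ 121.93 seconds.
From t = 312 to t = 408: 914 × (1/2)^((408−312)/121.93) ≈ 529.59 dpm.

530 dpm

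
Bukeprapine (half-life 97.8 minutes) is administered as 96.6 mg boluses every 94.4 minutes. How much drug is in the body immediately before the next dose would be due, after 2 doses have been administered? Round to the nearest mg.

The 2 doses were given 188.8, 94.4 minutes ago.
Total = 96.6·(1/2)^(188.8/97.8) + 96.6·(1/2)^(94.4/97.8)
      = 25.342 + 49.478 ≈ 74.82 mg.

75 mg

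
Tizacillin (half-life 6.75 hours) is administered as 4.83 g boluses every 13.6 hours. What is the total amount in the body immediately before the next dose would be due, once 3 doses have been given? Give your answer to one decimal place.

1.6 g

The 3 doses were given 40.8, 27.2, 13.6 hours ago.
Total = 4.83·(1/2)^(40.8/6.75) + 4.83·(1/2)^(27.2/6.75) + 4.83·(1/2)^(13.6/6.75)
      = 0.073179 + 0.29574 + 1.1952 ≈ 1.5641 g.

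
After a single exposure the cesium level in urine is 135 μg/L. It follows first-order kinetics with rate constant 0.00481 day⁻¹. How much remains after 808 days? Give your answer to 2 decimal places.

t½ = ln 2 / λ = 0.69315 / 0.00481 ≈ 144.11 days.
Number of half-lives: n = 808/144.11 ≈ 5.607.
Remaining = 135 × (1/2)^5.607 = 135 × 0.020517 ≈ 2.7699 μg/L.

2.77 μg/L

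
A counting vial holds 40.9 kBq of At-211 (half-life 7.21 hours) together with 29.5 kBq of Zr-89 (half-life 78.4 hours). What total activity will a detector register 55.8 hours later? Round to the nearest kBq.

18 kBq

At-211: 40.9 × (1/2)^(55.8/7.21) = 40.9 × (1/2)^7.7393 ≈ 0.19142 kBq.
Zr-89: 29.5 × (1/2)^(55.8/78.4) = 29.5 × (1/2)^0.71173 ≈ 18.012 kBq.
Total = 0.19142 + 18.012 ≈ 18.204 kBq.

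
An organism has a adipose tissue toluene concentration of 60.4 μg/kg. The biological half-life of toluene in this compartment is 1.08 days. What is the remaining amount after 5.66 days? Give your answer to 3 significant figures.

Number of half-lives: n = 5.66/1.08 ≈ 5.2407.
Remaining = 60.4 × (1/2)^5.2407 = 60.4 × 0.026447 ≈ 1.5974 μg/kg.

1.60 μg/kg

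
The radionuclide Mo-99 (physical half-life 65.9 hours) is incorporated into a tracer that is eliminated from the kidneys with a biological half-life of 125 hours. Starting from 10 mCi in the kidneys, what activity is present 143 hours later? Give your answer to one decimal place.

1.0 mCi

1/t_eff = 1/t_phys + 1/t_biol = 1/65.9 + 1/125 = 0.023175 per hour.
t_eff = 65.9 × 125 / (65.9 + 125) ≈ 43.151 hours.
Remaining = 10 × (1/2)^(143/43.151) = 10 × (1/2)^3.314 ≈ 1.0055 mCi.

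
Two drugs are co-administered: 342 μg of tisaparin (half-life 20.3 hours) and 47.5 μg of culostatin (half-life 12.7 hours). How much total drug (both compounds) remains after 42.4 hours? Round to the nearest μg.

85 μg

tisaparin: 342 × (1/2)^(42.4/20.3) = 342 × (1/2)^2.0887 ≈ 80.403 μg.
culostatin: 47.5 × (1/2)^(42.4/12.7) = 47.5 × (1/2)^3.3386 ≈ 4.6955 μg.
Total = 80.403 + 4.6955 ≈ 85.099 μg.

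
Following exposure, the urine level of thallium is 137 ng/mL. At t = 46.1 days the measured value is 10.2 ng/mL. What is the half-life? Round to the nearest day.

12 days

A/A₀ = 10.2/137 ≈ 0.074453.
n = log₂(13.431) ≈ 3.7475 half-lives elapsed in 46.1 days.
t½ = 46.1/3.7475 ≈ 12.301 days.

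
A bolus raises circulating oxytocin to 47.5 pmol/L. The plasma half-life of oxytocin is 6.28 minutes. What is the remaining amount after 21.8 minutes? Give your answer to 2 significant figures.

4.3 pmol/L

Number of half-lives: n = 21.8/6.28 ≈ 3.4713.
Remaining = 47.5 × (1/2)^3.4713 = 47.5 × 0.090162 ≈ 4.2827 pmol/L.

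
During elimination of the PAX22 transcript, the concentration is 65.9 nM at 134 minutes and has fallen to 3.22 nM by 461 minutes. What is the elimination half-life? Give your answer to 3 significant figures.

75.1 minutes

Over Δt = 461 − 134 = 327 minutes, the level fell by a factor of 65.9/3.22 ≈ 20.466.
n = log₂(20.466) ≈ 4.3551 half-lives, so t½ = 327/4.3551 ≈ 75.084 minutes.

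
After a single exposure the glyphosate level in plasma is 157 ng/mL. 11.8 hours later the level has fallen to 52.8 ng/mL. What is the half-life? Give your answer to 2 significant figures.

7.5 hours

A/A₀ = 52.8/157 ≈ 0.33631.
n = log₂(2.9735) ≈ 1.5722 half-lives elapsed in 11.8 hours.
t½ = 11.8/1.5722 ≈ 7.5056 hours.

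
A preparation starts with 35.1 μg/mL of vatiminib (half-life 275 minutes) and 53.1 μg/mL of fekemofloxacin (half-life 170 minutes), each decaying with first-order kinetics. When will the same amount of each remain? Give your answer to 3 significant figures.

266 minutes

Set 35.1·(1/2)^(t/275) = 53.1·(1/2)^(t/170).
Taking log₂: log₂(35.1/53.1) = t·(1/275 − 1/170).
log₂(0.66102) = -0.59724; 1/275 − 1/170 = -0.002246.
t = -0.59724 / -0.002246 ≈ 265.91 minutes.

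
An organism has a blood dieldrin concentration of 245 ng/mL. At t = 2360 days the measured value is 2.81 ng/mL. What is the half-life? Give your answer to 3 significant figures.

A/A₀ = 2.81/245 ≈ 0.011469.
n = log₂(87.189) ≈ 6.4461 half-lives elapsed in 2360 days.
t½ = 2360/6.4461 ≈ 366.11 days.

366 days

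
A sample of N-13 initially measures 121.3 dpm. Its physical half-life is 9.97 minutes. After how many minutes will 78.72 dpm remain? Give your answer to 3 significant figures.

Fraction remaining = 78.72/121.3 ≈ 0.64897.
n = log₂(121.3/78.72) = ln(1.5409)/ln 2 ≈ 0.62378 half-lives.
t = n × t½ = 0.62378 × 9.97 ≈ 6.2191 minutes.

6.22 minutes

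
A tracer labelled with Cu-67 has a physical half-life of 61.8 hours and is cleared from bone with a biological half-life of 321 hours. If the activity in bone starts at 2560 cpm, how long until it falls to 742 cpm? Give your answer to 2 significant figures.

1/t_eff = 1/t_phys + 1/t_biol = 1/61.8 + 1/321 = 0.019296 per hour.
t_eff = 61.8 × 321 / (61.8 + 321) ≈ 51.823 hours.
n = log₂(2560/742) ≈ 1.7867; t = 1.7867 × 51.823 ≈ 92.589 hours.

93 hours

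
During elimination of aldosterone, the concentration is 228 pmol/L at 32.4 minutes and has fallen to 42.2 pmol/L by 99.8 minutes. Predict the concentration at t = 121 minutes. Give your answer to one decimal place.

Over Δt = 99.8 − 32.4 = 67.4 minutes, the level fell by a factor of 228/42.2 ≈ 5.4028.
n = log₂(5.4028) ≈ 2.4337 half-lives, so t½ = 67.4/2.4337 ≈ 27.694 minutes.
From t = 99.8 to t = 121: 42.2 × (1/2)^((121−99.8)/27.694) ≈ 24.824 pmol/L.

24.8 pmol/L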